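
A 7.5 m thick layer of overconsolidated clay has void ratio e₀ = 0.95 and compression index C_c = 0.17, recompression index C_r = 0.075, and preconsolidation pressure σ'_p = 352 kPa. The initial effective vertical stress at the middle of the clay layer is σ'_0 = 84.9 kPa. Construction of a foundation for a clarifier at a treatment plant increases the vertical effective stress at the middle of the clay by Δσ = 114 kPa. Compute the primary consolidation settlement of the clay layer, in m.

S_c ≈ 0.107 m

Final effective stress: σ'_f = 84.9 + 114 = 198.9 kPa.
σ'_f = 198.9 ≤ σ'_p = 352 kPa, so the clay remains overconsolidated and only the recompression index applies:
S_c = C_r·H/(1+e₀)·log₁₀(σ'_f/σ'_0) = 0.075×7.5/1.95×log₁₀(198.9/84.9)
    = 0.28846 × 0.36973 = 0.1067 m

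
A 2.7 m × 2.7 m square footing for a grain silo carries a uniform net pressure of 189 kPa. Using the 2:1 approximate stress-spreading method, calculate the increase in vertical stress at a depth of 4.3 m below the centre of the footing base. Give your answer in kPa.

By the 2:1 method the load spreads at 1 horizontal : 2 vertical, so at depth z the loaded area has grown by z in each plan dimension:
Δσ = qBL/((B+z)(L+z)) = 189×2.7×2.7/((2.7+4.3)(2.7+4.3)) = 28.119 kPa

Δσ_z ≈ 28.1 kPa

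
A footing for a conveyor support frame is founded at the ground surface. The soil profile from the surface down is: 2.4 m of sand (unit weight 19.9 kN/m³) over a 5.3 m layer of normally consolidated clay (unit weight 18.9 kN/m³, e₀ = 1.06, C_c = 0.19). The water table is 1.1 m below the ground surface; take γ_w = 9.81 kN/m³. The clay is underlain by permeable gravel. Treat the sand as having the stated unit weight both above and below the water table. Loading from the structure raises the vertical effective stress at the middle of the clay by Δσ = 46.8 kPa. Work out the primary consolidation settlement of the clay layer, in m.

S_c ≈ 0.124 m

Mid-depth of clay below the ground surface: z = 2.4 + 5.3/2 = 5.05 m.
Total vertical stress at mid-clay: σ_v = 19.9×2.4 + 18.9×2.65 = 97.845 kPa.
Pore pressure: u = 9.81×(5.05 − 1.1) = 38.75 kPa.
Initial effective stress: σ'_0 = σ_v − u = 97.845 − 38.75 = 59.095 kPa.
Final effective stress: σ'_f = σ'_0 + Δσ = 59.095 + 46.8 = 105.89 kPa.
Normally consolidated clay, so the full stress increment lies on the virgin compression line:
S_c = C_c·H/(1+e₀)·log₁₀(σ'_f/σ'_0) = 0.19×5.3/(1+1.06)×log₁₀(105.89/59.095)
    = 0.48883 × 0.2533 = 0.1238 m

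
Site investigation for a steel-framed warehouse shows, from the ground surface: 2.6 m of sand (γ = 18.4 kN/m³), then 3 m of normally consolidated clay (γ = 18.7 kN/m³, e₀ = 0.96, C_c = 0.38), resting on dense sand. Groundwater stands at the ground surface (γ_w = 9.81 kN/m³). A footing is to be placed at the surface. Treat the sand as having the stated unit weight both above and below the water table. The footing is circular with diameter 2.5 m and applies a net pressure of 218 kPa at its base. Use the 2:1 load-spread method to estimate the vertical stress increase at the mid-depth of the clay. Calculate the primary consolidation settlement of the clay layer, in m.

S_c ≈ 0.159 m

Mid-depth of clay below the ground surface: z = 2.6 + 3/2 = 4.1 m.
Total vertical stress at mid-clay: σ_v = 18.4×2.6 + 18.7×1.5 = 75.89 kPa.
Pore pressure: u = 9.81×(4.1 − 0) = 40.221 kPa.
Initial effective stress: σ'_0 = σ_v − u = 75.89 − 40.221 = 35.669 kPa.
Stress increase at mid-clay by the 2:1 spreading method:
Δσ ≈ qD²/(D+z)² = 218×2.5²/(2.5+4.1)² = 31.279 kPa
Final effective stress: σ'_f = σ'_0 + Δσ = 35.669 + 31.279 = 66.948 kPa.
Normally consolidated clay, so the full stress increment lies on the virgin compression line:
S_c = C_c·H/(1+e₀)·log₁₀(σ'_f/σ'_0) = 0.38×3/(1+0.96)×log₁₀(66.948/35.669)
    = 0.58163 × 0.27345 = 0.159 m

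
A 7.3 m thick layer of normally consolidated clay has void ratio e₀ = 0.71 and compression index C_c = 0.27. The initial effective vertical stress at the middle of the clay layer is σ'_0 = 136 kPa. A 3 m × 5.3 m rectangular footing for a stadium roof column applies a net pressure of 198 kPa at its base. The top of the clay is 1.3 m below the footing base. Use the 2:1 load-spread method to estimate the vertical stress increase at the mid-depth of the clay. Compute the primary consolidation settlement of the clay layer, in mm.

Mid-depth of clay below the footing base: z = 1.3 + 7.3/2 = 4.95 m.
Stress increase at mid-clay by the 2:1 spreading method:
Δσ = qBL/((B+z)(L+z)) = 198×3×5.3/((3+4.95)(5.3+4.95)) = 38.634 kPa
Final effective stress: σ'_f = σ'_0 + Δσ = 136 + 38.634 = 174.63 kPa.
Normally consolidated clay, so the full stress increment lies on the virgin compression line:
S_c = C_c·H/(1+e₀)·log₁₀(σ'_f/σ'_0) = 0.27×7.3/(1+0.71)×log₁₀(174.63/136)
    = 1.1526 × 0.10858 = 0.1251 m

S_c ≈ 125 mm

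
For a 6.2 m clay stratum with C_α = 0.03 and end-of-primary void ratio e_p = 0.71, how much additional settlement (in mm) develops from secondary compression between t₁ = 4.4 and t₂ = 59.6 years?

S_s ≈ 123 mm

Secondary compression: S_s = C_α·H/(1+e_p)·log₁₀(t₂/t₁)
S_s = 0.03×6.2/(1+0.71)×log₁₀(59.6/4.4)
    = 0.1088 × 1.132 = 0.1231 m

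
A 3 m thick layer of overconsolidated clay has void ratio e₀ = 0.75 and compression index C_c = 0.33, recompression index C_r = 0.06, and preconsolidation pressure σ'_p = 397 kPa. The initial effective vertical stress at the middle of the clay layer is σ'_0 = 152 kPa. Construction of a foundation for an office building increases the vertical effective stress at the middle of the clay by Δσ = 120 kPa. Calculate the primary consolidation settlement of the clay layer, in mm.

S_c ≈ 26 mm

Final effective stress: σ'_f = 152 + 120 = 272 kPa.
σ'_f = 272 ≤ σ'_p = 397 kPa, so the clay remains overconsolidated and only the recompression index applies:
S_c = C_r·H/(1+e₀)·log₁₀(σ'_f/σ'_0) = 0.06×3/1.75×log₁₀(272/152)
    = 0.10286 × 0.25273 = 0.026 m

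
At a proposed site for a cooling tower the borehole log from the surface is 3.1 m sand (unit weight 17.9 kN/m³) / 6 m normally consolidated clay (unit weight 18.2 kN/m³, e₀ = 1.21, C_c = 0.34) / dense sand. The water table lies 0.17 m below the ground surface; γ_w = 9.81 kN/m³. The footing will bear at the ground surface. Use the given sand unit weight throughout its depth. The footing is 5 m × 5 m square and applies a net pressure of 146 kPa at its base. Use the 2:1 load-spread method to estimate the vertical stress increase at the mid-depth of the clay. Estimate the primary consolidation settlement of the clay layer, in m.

Mid-depth of clay below the ground surface: z = 3.1 + 6/2 = 6.1 m.
Total vertical stress at mid-clay: σ_v = 17.9×3.1 + 18.2×3 = 110.09 kPa.
Pore pressure: u = 9.81×(6.1 − 0.17) = 58.173 kPa.
Initial effective stress: σ'_0 = σ_v − u = 110.09 − 58.173 = 51.917 kPa.
Stress increase at mid-clay by the 2:1 spreading method:
Δσ = qBL/((B+z)(L+z)) = 146×5×5/((5+6.1)(5+6.1)) = 29.624 kPa
Final effective stress: σ'_f = σ'_0 + Δσ = 51.917 + 29.624 = 81.541 kPa.
Normally consolidated clay, so the full stress increment lies on the virgin compression line:
S_c = C_c·H/(1+e₀)·log₁₀(σ'_f/σ'_0) = 0.34×6/(1+1.21)×log₁₀(81.541/51.917)
    = 0.92308 × 0.19607 = 0.181 m

S_c ≈ 0.181 m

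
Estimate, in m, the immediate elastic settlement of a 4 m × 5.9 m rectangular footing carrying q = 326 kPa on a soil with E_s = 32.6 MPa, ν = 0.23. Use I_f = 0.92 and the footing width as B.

Immediate (elastic) settlement: S_e = q·B·(1−ν²)/E_s · I_f.
E_s = 32.6 MPa = 32600 kPa.
S_e = 326 × 4 × (1 − 0.23²) / 32600 × 0.92
    = 326 × 4 × 0.9471 / 32600 × 0.92
    = 0.03485 m

S_e ≈ 0.0349 m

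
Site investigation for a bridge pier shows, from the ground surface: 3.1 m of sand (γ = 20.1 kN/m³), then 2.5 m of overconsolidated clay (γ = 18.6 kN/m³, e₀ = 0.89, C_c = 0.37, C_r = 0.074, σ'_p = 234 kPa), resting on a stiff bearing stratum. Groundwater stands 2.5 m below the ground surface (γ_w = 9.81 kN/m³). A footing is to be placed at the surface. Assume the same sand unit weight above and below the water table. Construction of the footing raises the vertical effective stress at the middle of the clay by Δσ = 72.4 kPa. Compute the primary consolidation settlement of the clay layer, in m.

S_c ≈ 0.031 m

Mid-depth of clay below the ground surface: z = 3.1 + 2.5/2 = 4.35 m.
Total vertical stress at mid-clay: σ_v = 20.1×3.1 + 18.6×1.25 = 85.56 kPa.
Pore pressure: u = 9.81×(4.35 − 2.5) = 18.149 kPa.
Initial effective stress: σ'_0 = σ_v − u = 85.56 − 18.149 = 67.411 kPa.
Final effective stress: σ'_f = 67.411 + 72.4 = 139.81 kPa.
σ'_f = 139.81 ≤ σ'_p = 234 kPa, so the clay remains overconsolidated and only the recompression index applies:
S_c = C_r·H/(1+e₀)·log₁₀(σ'_f/σ'_0) = 0.074×2.5/1.89×log₁₀(139.81/67.411)
    = 0.097887 × 0.31681 = 0.03101 m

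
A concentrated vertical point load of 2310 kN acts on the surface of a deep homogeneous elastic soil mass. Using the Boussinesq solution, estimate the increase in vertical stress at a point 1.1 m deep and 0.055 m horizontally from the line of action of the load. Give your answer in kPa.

Δσ_z ≈ 906 kPa

Boussinesq vertical stress below a point load on an elastic half-space:
Δσ_z = 3P/(2πz²) · [1 + (r/z)²]^(−5/2)
r/z = 0.055/1.1 = 0.05; [1+(r/z)²]^(−5/2) = 0.99378.
Δσ_z = 3×2310/(2π×1.1²) × 0.99378 = 911.52 × 0.99378 = 905.9 kPa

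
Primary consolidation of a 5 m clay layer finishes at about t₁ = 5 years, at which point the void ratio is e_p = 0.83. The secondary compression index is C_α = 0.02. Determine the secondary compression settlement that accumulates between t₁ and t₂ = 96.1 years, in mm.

Secondary compression: S_s = C_α·H/(1+e_p)·log₁₀(t₂/t₁)
S_s = 0.02×5/(1+0.83)×log₁₀(96.1/5)
    = 0.05464 × 1.284 = 0.07015 m

S_s ≈ 70.2 mm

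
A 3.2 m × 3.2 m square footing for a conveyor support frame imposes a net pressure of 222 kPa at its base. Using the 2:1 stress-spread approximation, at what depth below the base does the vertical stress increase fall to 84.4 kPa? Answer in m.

2:1 spreading — at depth z the loaded area has grown by z in each plan dimension:
qB²/(B+z)² = Δσ_z ⇒ z = B(√(q/Δσ_z) − 1) = 3.2×(√(222/84.4) − 1) = 1.99 m

z ≈ 1.99 m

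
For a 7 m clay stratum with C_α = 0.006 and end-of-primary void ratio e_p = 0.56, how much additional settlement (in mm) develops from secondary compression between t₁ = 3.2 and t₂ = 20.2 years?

S_s ≈ 21.5 mm

Secondary compression: S_s = C_α·H/(1+e_p)·log₁₀(t₂/t₁)
S_s = 0.006×7/(1+0.56)×log₁₀(20.2/3.2)
    = 0.02692 × 0.8002 = 0.02154 m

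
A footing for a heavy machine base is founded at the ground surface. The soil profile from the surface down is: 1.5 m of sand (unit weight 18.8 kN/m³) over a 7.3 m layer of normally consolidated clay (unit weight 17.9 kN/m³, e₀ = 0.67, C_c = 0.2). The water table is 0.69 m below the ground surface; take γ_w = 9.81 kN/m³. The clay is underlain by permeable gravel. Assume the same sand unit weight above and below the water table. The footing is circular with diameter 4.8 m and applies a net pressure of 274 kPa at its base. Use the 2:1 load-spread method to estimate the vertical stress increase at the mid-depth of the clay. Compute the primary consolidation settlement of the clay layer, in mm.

Mid-depth of clay below the ground surface: z = 1.5 + 7.3/2 = 5.15 m.
Total vertical stress at mid-clay: σ_v = 18.8×1.5 + 17.9×3.65 = 93.535 kPa.
Pore pressure: u = 9.81×(5.15 − 0.69) = 43.753 kPa.
Initial effective stress: σ'_0 = σ_v − u = 93.535 − 43.753 = 49.782 kPa.
Stress increase at mid-clay by the 2:1 spreading method:
Δσ ≈ qD²/(D+z)² = 274×4.8²/(4.8+5.15)² = 63.766 kPa
Final effective stress: σ'_f = σ'_0 + Δσ = 49.782 + 63.766 = 113.55 kPa.
Normally consolidated clay, so the full stress increment lies on the virgin compression line:
S_c = C_c·H/(1+e₀)·log₁₀(σ'_f/σ'_0) = 0.2×7.3/(1+0.67)×log₁₀(113.55/49.782)
    = 0.87425 × 0.35811 = 0.3131 m

S_c ≈ 313 mm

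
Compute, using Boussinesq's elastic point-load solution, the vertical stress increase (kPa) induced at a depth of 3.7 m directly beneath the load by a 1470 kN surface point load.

Δσ_z ≈ 51.3 kPa

Boussinesq vertical stress below a point load on an elastic half-space:
Δσ_z = 3P/(2πz²) · [1 + (r/z)²]^(−5/2)
r/z = 0/3.7 = 0; [1+(r/z)²]^(−5/2) = 1.
Δσ_z = 3×1470/(2π×3.7²) × 1 = 51.269 × 1 = 51.27 kPa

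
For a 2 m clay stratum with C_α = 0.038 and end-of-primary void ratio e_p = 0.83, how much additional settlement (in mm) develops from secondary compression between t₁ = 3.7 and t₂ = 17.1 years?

S_s ≈ 27.6 mm

Secondary compression: S_s = C_α·H/(1+e_p)·log₁₀(t₂/t₁)
S_s = 0.038×2/(1+0.83)×log₁₀(17.1/3.7)
    = 0.04153 × 0.6648 = 0.02761 m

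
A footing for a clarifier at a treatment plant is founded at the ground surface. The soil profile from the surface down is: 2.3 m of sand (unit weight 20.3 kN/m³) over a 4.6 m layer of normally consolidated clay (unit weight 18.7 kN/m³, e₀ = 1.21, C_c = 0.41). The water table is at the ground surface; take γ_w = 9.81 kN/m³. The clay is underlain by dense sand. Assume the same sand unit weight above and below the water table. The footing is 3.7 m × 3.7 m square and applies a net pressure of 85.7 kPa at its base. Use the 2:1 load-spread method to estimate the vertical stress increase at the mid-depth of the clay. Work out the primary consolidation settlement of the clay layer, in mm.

Mid-depth of clay below the ground surface: z = 2.3 + 4.6/2 = 4.6 m.
Total vertical stress at mid-clay: σ_v = 20.3×2.3 + 18.7×2.3 = 89.7 kPa.
Pore pressure: u = 9.81×(4.6 − 0) = 45.126 kPa.
Initial effective stress: σ'_0 = σ_v − u = 89.7 − 45.126 = 44.574 kPa.
Stress increase at mid-clay by the 2:1 spreading method:
Δσ = qBL/((B+z)(L+z)) = 85.7×3.7×3.7/((3.7+4.6)(3.7+4.6)) = 17.031 kPa
Final effective stress: σ'_f = σ'_0 + Δσ = 44.574 + 17.031 = 61.605 kPa.
Normally consolidated clay, so the full stress increment lies on the virgin compression line:
S_c = C_c·H/(1+e₀)·log₁₀(σ'_f/σ'_0) = 0.41×4.6/(1+1.21)×log₁₀(61.605/44.574)
    = 0.85339 × 0.14053 = 0.1199 m

S_c ≈ 120 mm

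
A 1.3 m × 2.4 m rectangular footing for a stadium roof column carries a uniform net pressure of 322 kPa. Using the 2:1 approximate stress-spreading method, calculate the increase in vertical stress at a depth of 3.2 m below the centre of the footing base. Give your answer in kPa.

By the 2:1 method the load spreads at 1 horizontal : 2 vertical, so at depth z the loaded area has grown by z in each plan dimension:
Δσ = qBL/((B+z)(L+z)) = 322×1.3×2.4/((1.3+3.2)(2.4+3.2)) = 39.867 kPa

Δσ_z ≈ 39.9 kPa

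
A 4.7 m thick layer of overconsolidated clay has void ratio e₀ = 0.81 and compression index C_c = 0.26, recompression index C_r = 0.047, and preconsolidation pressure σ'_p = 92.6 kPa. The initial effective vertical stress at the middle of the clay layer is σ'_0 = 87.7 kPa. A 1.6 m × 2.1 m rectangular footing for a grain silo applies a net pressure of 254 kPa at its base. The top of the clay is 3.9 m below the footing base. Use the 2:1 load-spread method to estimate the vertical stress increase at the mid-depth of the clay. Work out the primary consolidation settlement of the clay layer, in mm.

Mid-depth of clay below the footing base: z = 3.9 + 4.7/2 = 6.25 m.
Stress increase at mid-clay by the 2:1 spreading method:
Δσ = qBL/((B+z)(L+z)) = 254×1.6×2.1/((1.6+6.25)(2.1+6.25)) = 13.02 kPa
Final effective stress: σ'_f = 87.7 + 13.02 = 100.72 kPa.
σ'_f = 100.72 > σ'_p = 92.6 kPa, so the stress path crosses the preconsolidation pressure — recompression up to σ'_p, then virgin compression beyond:
S_c = H/(1+e₀)·[C_r·log₁₀(σ'_p/σ'_0) + C_c·log₁₀(σ'_f/σ'_p)]
    = 4.7/1.81 × [0.047×log₁₀(92.6/87.7) + 0.26×log₁₀(100.72/92.6)]
    = 2.5967 × [0.0011097 + 0.0094912] = 0.02753 m

S_c ≈ 27.5 mm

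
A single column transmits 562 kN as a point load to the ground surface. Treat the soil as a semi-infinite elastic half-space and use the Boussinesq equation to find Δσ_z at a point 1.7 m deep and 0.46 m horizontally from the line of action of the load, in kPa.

Boussinesq vertical stress below a point load on an elastic half-space:
Δσ_z = 3P/(2πz²) · [1 + (r/z)²]^(−5/2)
r/z = 0.46/1.7 = 0.27059; [1+(r/z)²]^(−5/2) = 0.83807.
Δσ_z = 3×562/(2π×1.7²) × 0.83807 = 92.85 × 0.83807 = 77.81 kPa

Δσ_z ≈ 77.8 kPa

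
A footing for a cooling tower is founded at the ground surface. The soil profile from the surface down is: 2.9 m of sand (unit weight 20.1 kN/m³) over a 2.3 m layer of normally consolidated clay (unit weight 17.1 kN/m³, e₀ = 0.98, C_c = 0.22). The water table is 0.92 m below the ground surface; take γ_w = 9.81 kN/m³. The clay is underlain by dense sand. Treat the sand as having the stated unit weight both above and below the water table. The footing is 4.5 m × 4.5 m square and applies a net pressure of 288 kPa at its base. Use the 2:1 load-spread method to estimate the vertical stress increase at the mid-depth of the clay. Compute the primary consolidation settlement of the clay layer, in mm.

Mid-depth of clay below the ground surface: z = 2.9 + 2.3/2 = 4.05 m.
Total vertical stress at mid-clay: σ_v = 20.1×2.9 + 17.1×1.15 = 77.955 kPa.
Pore pressure: u = 9.81×(4.05 − 0.92) = 30.705 kPa.
Initial effective stress: σ'_0 = σ_v − u = 77.955 − 30.705 = 47.25 kPa.
Stress increase at mid-clay by the 2:1 spreading method:
Δσ = qBL/((B+z)(L+z)) = 288×4.5×4.5/((4.5+4.05)(4.5+4.05)) = 79.778 kPa
Final effective stress: σ'_f = σ'_0 + Δσ = 47.25 + 79.778 = 127.03 kPa.
Normally consolidated clay, so the full stress increment lies on the virgin compression line:
S_c = C_c·H/(1+e₀)·log₁₀(σ'_f/σ'_0) = 0.22×2.3/(1+0.98)×log₁₀(127.03/47.25)
    = 0.25556 × 0.4295 = 0.1098 m

S_c ≈ 110 mm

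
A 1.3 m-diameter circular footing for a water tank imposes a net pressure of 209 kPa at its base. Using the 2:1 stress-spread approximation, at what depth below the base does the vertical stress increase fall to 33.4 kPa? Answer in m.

z ≈ 1.95 m

2:1 spreading — at depth z the loaded area has grown by z in each plan dimension:
qD²/(D+z)² = Δσ_z ⇒ z = D(√(q/Δσ_z) − 1) = 1.3×(√(209/33.4) − 1) = 1.952 m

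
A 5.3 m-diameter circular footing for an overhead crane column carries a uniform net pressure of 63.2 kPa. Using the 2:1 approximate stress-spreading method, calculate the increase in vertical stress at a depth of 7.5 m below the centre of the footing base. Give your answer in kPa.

By the 2:1 method the load spreads at 1 horizontal : 2 vertical, so at depth z the loaded area has grown by z in each plan dimension:
Δσ ≈ qD²/(D+z)² = 63.2×5.3²/(5.3+7.5)² = 10.835 kPa

Δσ_z ≈ 10.8 kPa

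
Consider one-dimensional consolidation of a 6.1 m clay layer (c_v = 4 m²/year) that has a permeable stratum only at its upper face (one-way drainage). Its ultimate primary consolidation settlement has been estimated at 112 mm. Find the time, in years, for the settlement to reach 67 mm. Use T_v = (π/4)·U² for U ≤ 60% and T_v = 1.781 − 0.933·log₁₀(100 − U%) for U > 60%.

Drainage path length: H_d = H = 6.1 m (single drainage).
U = S(t)/S_ult = 67/112 = 0.5982.
U ≤ 60%: T_v = (π/4)·U² = (π/4)×0.59821² = 0.28106.
t = T_v·H_d²/c_v = 0.28106×6.1²/4 = 2.615 years.

t ≈ 2.61 years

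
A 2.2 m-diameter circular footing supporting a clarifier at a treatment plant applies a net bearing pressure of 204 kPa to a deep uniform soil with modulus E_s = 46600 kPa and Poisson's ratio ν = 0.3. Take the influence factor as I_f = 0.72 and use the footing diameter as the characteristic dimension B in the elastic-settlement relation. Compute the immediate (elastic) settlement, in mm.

S_e ≈ 6.31 mm

Immediate (elastic) settlement: S_e = q·B·(1−ν²)/E_s · I_f.
S_e = 204 × 2.2 × (1 − 0.3²) / 46600 × 0.72
    = 204 × 2.2 × 0.91 / 46600 × 0.72
    = 0.00631 m = 6.31 mm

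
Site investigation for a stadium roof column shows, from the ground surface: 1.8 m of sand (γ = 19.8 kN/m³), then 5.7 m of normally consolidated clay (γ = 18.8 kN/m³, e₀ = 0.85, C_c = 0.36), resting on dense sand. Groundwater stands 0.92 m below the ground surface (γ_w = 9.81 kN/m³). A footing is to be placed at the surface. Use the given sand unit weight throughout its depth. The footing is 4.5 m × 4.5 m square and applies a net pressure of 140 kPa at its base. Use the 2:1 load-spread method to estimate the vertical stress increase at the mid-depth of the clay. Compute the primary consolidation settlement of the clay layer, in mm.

S_c ≈ 239 mm

Mid-depth of clay below the ground surface: z = 1.8 + 5.7/2 = 4.65 m.
Total vertical stress at mid-clay: σ_v = 19.8×1.8 + 18.8×2.85 = 89.22 kPa.
Pore pressure: u = 9.81×(4.65 − 0.92) = 36.591 kPa.
Initial effective stress: σ'_0 = σ_v − u = 89.22 − 36.591 = 52.629 kPa.
Stress increase at mid-clay by the 2:1 spreading method:
Δσ = qBL/((B+z)(L+z)) = 140×4.5×4.5/((4.5+4.65)(4.5+4.65)) = 33.862 kPa
Final effective stress: σ'_f = σ'_0 + Δσ = 52.629 + 33.862 = 86.491 kPa.
Normally consolidated clay, so the full stress increment lies on the virgin compression line:
S_c = C_c·H/(1+e₀)·log₁₀(σ'_f/σ'_0) = 0.36×5.7/(1+0.85)×log₁₀(86.491/52.629)
    = 1.1092 × 0.21575 = 0.2393 m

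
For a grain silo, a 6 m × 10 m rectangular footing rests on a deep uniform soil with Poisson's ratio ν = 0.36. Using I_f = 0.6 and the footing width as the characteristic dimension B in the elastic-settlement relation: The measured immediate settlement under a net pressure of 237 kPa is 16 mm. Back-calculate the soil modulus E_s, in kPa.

E_s ≈ 46400 kPa

S_e = q·B·(1−ν²)/E_s · I_f  ⇒  E_s = q·B·(1−ν²)·I_f / S_e.
E_s = 237 × 6 × 0.8704 × 0.6 / 0.016 = 46410 kPa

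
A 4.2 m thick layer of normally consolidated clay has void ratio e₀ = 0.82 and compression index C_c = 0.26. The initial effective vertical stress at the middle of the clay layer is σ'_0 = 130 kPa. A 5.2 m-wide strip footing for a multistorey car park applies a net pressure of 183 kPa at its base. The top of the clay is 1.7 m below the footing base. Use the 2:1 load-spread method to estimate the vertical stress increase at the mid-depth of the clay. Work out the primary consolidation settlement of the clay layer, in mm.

Mid-depth of clay below the footing base: z = 1.7 + 4.2/2 = 3.8 m.
Stress increase at mid-clay by the 2:1 spreading method:
Δσ = qB/(B+z) = 183×5.2/(5.2+3.8) = 105.73 kPa
Final effective stress: σ'_f = σ'_0 + Δσ = 130 + 105.73 = 235.73 kPa.
Normally consolidated clay, so the full stress increment lies on the virgin compression line:
S_c = C_c·H/(1+e₀)·log₁₀(σ'_f/σ'_0) = 0.26×4.2/(1+0.82)×log₁₀(235.73/130)
    = 0.6 × 0.25847 = 0.1551 m

S_c ≈ 155 mm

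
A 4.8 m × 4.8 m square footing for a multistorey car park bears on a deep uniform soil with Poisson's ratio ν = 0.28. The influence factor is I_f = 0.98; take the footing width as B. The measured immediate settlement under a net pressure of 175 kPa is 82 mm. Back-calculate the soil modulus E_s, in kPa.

S_e = q·B·(1−ν²)/E_s · I_f  ⇒  E_s = q·B·(1−ν²)·I_f / S_e.
E_s = 175 × 4.8 × 0.9216 × 0.98 / 0.082 = 9252 kPa

E_s ≈ 9250 kPa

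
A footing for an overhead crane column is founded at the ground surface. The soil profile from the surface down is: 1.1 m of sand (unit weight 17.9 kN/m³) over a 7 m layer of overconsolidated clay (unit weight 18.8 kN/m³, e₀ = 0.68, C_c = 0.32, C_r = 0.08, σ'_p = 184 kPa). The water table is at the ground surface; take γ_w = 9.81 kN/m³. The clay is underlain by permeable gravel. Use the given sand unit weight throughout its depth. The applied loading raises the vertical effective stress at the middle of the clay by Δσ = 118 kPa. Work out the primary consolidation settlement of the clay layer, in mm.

S_c ≈ 198 mm

Mid-depth of clay below the ground surface: z = 1.1 + 7/2 = 4.6 m.
Total vertical stress at mid-clay: σ_v = 17.9×1.1 + 18.8×3.5 = 85.49 kPa.
Pore pressure: u = 9.81×(4.6 − 0) = 45.126 kPa.
Initial effective stress: σ'_0 = σ_v − u = 85.49 − 45.126 = 40.364 kPa.
Final effective stress: σ'_f = 40.364 + 118 = 158.36 kPa.
σ'_f = 158.36 ≤ σ'_p = 184 kPa, so the clay remains overconsolidated and only the recompression index applies:
S_c = C_r·H/(1+e₀)·log₁₀(σ'_f/σ'_0) = 0.08×7/1.68×log₁₀(158.36/40.364)
    = 0.33334 × 0.59365 = 0.1979 m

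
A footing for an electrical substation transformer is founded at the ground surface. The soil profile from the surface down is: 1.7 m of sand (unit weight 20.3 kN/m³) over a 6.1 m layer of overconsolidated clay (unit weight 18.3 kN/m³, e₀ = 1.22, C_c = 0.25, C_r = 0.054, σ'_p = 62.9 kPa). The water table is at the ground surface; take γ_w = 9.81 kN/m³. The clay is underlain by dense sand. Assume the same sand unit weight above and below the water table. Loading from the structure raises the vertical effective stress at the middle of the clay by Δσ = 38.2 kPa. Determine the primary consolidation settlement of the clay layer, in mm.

Mid-depth of clay below the ground surface: z = 1.7 + 6.1/2 = 4.75 m.
Total vertical stress at mid-clay: σ_v = 20.3×1.7 + 18.3×3.05 = 90.325 kPa.
Pore pressure: u = 9.81×(4.75 − 0) = 46.598 kPa.
Initial effective stress: σ'_0 = σ_v − u = 90.325 − 46.598 = 43.727 kPa.
Final effective stress: σ'_f = 43.727 + 38.2 = 81.927 kPa.
σ'_f = 81.927 > σ'_p = 62.9 kPa, so the stress path crosses the preconsolidation pressure — recompression up to σ'_p, then virgin compression beyond:
S_c = H/(1+e₀)·[C_r·log₁₀(σ'_p/σ'_0) + C_c·log₁₀(σ'_f/σ'_p)]
    = 6.1/2.22 × [0.054×log₁₀(62.9/43.727) + 0.25×log₁₀(81.927/62.9)]
    = 2.7477 × [0.0085267 + 0.028694] = 0.1023 m

S_c ≈ 102 mm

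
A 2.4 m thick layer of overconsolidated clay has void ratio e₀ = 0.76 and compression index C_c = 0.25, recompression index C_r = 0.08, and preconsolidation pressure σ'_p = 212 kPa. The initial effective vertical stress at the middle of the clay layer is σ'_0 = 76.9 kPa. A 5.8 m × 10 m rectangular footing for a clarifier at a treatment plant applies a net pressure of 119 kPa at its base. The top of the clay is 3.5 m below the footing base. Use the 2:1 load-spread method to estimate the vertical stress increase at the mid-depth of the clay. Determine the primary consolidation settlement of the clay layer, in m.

Mid-depth of clay below the footing base: z = 3.5 + 2.4/2 = 4.7 m.
Stress increase at mid-clay by the 2:1 spreading method:
Δσ = qBL/((B+z)(L+z)) = 119×5.8×10/((5.8+4.7)(10+4.7)) = 44.717 kPa
Final effective stress: σ'_f = 76.9 + 44.717 = 121.62 kPa.
σ'_f = 121.62 ≤ σ'_p = 212 kPa, so the clay remains overconsolidated and only the recompression index applies:
S_c = C_r·H/(1+e₀)·log₁₀(σ'_f/σ'_0) = 0.08×2.4/1.76×log₁₀(121.62/76.9)
    = 0.10909 × 0.19908 = 0.02172 m

S_c ≈ 0.0217 m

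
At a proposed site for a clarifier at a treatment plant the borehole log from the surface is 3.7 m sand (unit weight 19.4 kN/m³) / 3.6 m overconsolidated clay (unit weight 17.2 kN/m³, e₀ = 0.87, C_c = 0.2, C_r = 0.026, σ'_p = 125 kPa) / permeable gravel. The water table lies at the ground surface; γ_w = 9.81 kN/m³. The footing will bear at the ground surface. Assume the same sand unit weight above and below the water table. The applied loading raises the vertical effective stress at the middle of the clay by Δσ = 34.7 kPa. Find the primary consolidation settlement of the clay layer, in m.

Mid-depth of clay below the ground surface: z = 3.7 + 3.6/2 = 5.5 m.
Total vertical stress at mid-clay: σ_v = 19.4×3.7 + 17.2×1.8 = 102.74 kPa.
Pore pressure: u = 9.81×(5.5 − 0) = 53.955 kPa.
Initial effective stress: σ'_0 = σ_v − u = 102.74 − 53.955 = 48.785 kPa.
Final effective stress: σ'_f = 48.785 + 34.7 = 83.485 kPa.
σ'_f = 83.485 ≤ σ'_p = 125 kPa, so the clay remains overconsolidated and only the recompression index applies:
S_c = C_r·H/(1+e₀)·log₁₀(σ'_f/σ'_0) = 0.026×3.6/1.87×log₁₀(83.485/48.785)
    = 0.050053 × 0.23332 = 0.01168 m

S_c ≈ 0.0117 m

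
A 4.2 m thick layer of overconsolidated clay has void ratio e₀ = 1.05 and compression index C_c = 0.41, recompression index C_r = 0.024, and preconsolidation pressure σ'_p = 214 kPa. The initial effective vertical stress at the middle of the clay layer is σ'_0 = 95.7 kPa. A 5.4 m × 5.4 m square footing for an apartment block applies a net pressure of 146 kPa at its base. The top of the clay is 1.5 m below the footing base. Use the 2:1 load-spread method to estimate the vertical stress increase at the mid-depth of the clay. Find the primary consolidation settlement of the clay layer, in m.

Mid-depth of clay below the footing base: z = 1.5 + 4.2/2 = 3.6 m.
Stress increase at mid-clay by the 2:1 spreading method:
Δσ = qBL/((B+z)(L+z)) = 146×5.4×5.4/((5.4+3.6)(5.4+3.6)) = 52.56 kPa
Final effective stress: σ'_f = 95.7 + 52.56 = 148.26 kPa.
σ'_f = 148.26 ≤ σ'_p = 214 kPa, so the clay remains overconsolidated and only the recompression index applies:
S_c = C_r·H/(1+e₀)·log₁₀(σ'_f/σ'_0) = 0.024×4.2/2.05×log₁₀(148.26/95.7)
    = 0.049171 × 0.19011 = 0.009348 m

S_c ≈ 0.00935 m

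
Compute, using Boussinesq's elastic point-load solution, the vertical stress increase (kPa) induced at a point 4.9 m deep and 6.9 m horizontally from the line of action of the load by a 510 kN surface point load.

Δσ_z ≈ 0.66 kPa

Boussinesq vertical stress below a point load on an elastic half-space:
Δσ_z = 3P/(2πz²) · [1 + (r/z)²]^(−5/2)
r/z = 6.9/4.9 = 1.4082; [1+(r/z)²]^(−5/2) = 0.065072.
Δσ_z = 3×510/(2π×4.9²) × 0.065072 = 10.142 × 0.065072 = 0.66 kPa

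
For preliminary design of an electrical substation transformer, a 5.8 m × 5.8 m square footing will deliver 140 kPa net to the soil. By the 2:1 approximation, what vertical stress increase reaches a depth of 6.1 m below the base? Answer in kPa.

Δσ_z ≈ 33.3 kPa

By the 2:1 method the load spreads at 1 horizontal : 2 vertical, so at depth z the loaded area has grown by z in each plan dimension:
Δσ = qBL/((B+z)(L+z)) = 140×5.8×5.8/((5.8+6.1)(5.8+6.1)) = 33.258 kPa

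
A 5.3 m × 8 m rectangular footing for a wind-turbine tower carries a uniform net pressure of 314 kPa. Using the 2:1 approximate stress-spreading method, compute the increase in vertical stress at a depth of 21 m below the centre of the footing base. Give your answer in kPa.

By the 2:1 method the load spreads at 1 horizontal : 2 vertical, so at depth z the loaded area has grown by z in each plan dimension:
Δσ = qBL/((B+z)(L+z)) = 314×5.3×8/((5.3+21)(8+21)) = 17.456 kPa

Δσ_z ≈ 17.5 kPa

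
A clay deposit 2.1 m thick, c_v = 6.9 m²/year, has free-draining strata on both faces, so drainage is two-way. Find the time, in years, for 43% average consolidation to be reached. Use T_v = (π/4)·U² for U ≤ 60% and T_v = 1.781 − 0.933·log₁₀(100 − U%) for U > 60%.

Drainage path length: H_d = H/2 = 1.05 m (double drainage).
U ≤ 60%: T_v = (π/4)·U² = (π/4)×0.43² = 0.14522.
t = T_v·H_d²/c_v = 0.14522×1.05²/6.9 = 0.0232 years.

t ≈ 0.0232 years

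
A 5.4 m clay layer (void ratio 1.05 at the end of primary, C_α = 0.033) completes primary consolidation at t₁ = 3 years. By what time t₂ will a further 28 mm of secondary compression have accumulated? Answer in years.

S_s = C_α·H/(1+e_p)·log₁₀(t₂/t₁) ⇒ log₁₀(t₂/t₁) = S_s·(1+e_p)/(C_α·H).
log₁₀(t₂/t₁) = 0.028 × (1+1.05) / (0.033×5.4) = 0.3221
t₂ = t₁ × 10^0.3221 = 3 × 2.099 = 6.298 years

t₂ ≈ 6.3 years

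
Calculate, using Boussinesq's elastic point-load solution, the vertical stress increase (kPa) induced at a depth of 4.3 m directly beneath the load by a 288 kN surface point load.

Δσ_z ≈ 7.44 kPa

Boussinesq vertical stress below a point load on an elastic half-space:
Δσ_z = 3P/(2πz²) · [1 + (r/z)²]^(−5/2)
r/z = 0/4.3 = 0; [1+(r/z)²]^(−5/2) = 1.
Δσ_z = 3×288/(2π×4.3²) × 1 = 7.437 × 1 = 7.437 kPa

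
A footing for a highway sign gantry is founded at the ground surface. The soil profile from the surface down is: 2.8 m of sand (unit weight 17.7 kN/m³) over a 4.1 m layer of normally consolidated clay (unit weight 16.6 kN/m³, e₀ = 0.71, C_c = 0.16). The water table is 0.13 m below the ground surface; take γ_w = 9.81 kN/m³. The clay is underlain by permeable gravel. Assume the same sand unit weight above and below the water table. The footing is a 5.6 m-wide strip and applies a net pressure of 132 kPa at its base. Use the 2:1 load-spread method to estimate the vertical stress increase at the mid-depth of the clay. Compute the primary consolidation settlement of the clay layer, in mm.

S_c ≈ 177 mm

Mid-depth of clay below the ground surface: z = 2.8 + 4.1/2 = 4.85 m.
Total vertical stress at mid-clay: σ_v = 17.7×2.8 + 16.6×2.05 = 83.59 kPa.
Pore pressure: u = 9.81×(4.85 − 0.13) = 46.303 kPa.
Initial effective stress: σ'_0 = σ_v − u = 83.59 − 46.303 = 37.287 kPa.
Stress increase at mid-clay by the 2:1 spreading method:
Δσ = qB/(B+z) = 132×5.6/(5.6+4.85) = 70.737 kPa
Final effective stress: σ'_f = σ'_0 + Δσ = 37.287 + 70.737 = 108.02 kPa.
Normally consolidated clay, so the full stress increment lies on the virgin compression line:
S_c = C_c·H/(1+e₀)·log₁₀(σ'_f/σ'_0) = 0.16×4.1/(1+0.71)×log₁₀(108.02/37.287)
    = 0.38363 × 0.46195 = 0.1772 m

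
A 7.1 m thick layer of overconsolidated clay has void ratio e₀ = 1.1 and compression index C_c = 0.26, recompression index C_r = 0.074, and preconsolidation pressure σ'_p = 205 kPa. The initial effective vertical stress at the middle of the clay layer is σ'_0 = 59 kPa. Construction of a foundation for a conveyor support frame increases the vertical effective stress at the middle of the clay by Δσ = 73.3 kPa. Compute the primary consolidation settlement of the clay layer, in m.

Final effective stress: σ'_f = 59 + 73.3 = 132.3 kPa.
σ'_f = 132.3 ≤ σ'_p = 205 kPa, so the clay remains overconsolidated and only the recompression index applies:
S_c = C_r·H/(1+e₀)·log₁₀(σ'_f/σ'_0) = 0.074×7.1/2.1×log₁₀(132.3/59)
    = 0.25019 × 0.35071 = 0.08775 m

S_c ≈ 0.0877 m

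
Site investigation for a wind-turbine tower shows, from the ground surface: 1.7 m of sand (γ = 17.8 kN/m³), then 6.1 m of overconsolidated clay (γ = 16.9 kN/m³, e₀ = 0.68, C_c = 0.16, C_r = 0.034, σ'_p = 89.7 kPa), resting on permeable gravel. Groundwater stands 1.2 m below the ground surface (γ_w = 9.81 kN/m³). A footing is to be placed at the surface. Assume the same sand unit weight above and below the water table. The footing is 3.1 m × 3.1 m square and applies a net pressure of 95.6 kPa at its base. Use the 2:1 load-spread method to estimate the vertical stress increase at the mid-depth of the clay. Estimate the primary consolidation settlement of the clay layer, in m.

S_c ≈ 0.0148 m

Mid-depth of clay below the ground surface: z = 1.7 + 6.1/2 = 4.75 m.
Total vertical stress at mid-clay: σ_v = 17.8×1.7 + 16.9×3.05 = 81.805 kPa.
Pore pressure: u = 9.81×(4.75 − 1.2) = 34.825 kPa.
Initial effective stress: σ'_0 = σ_v − u = 81.805 − 34.825 = 46.98 kPa.
Stress increase at mid-clay by the 2:1 spreading method:
Δσ = qBL/((B+z)(L+z)) = 95.6×3.1×3.1/((3.1+4.75)(3.1+4.75)) = 14.909 kPa
Final effective stress: σ'_f = 46.98 + 14.909 = 61.889 kPa.
σ'_f = 61.889 ≤ σ'_p = 89.7 kPa, so the clay remains overconsolidated and only the recompression index applies:
S_c = C_r·H/(1+e₀)·log₁₀(σ'_f/σ'_0) = 0.034×6.1/1.68×log₁₀(61.889/46.98)
    = 0.12345 × 0.1197 = 0.01478 m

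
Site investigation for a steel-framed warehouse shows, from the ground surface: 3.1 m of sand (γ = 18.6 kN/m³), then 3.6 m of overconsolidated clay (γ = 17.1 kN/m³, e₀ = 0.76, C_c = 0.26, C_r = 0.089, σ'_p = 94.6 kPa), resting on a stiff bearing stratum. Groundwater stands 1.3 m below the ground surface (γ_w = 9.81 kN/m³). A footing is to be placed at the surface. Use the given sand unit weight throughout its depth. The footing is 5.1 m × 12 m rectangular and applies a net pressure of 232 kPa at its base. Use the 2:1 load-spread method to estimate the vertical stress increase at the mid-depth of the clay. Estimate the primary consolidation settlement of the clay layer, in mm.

S_c ≈ 131 mm

Mid-depth of clay below the ground surface: z = 3.1 + 3.6/2 = 4.9 m.
Total vertical stress at mid-clay: σ_v = 18.6×3.1 + 17.1×1.8 = 88.44 kPa.
Pore pressure: u = 9.81×(4.9 − 1.3) = 35.316 kPa.
Initial effective stress: σ'_0 = σ_v − u = 88.44 − 35.316 = 53.124 kPa.
Stress increase at mid-clay by the 2:1 spreading method:
Δσ = qBL/((B+z)(L+z)) = 232×5.1×12/((5.1+4.9)(12+4.9)) = 84.014 kPa
Final effective stress: σ'_f = 53.124 + 84.014 = 137.14 kPa.
σ'_f = 137.14 > σ'_p = 94.6 kPa, so the stress path crosses the preconsolidation pressure — recompression up to σ'_p, then virgin compression beyond:
S_c = H/(1+e₀)·[C_r·log₁₀(σ'_p/σ'_0) + C_c·log₁₀(σ'_f/σ'_p)]
    = 3.6/1.76 × [0.089×log₁₀(94.6/53.124) + 0.26×log₁₀(137.14/94.6)]
    = 2.0455 × [0.022303 + 0.041931] = 0.1314 m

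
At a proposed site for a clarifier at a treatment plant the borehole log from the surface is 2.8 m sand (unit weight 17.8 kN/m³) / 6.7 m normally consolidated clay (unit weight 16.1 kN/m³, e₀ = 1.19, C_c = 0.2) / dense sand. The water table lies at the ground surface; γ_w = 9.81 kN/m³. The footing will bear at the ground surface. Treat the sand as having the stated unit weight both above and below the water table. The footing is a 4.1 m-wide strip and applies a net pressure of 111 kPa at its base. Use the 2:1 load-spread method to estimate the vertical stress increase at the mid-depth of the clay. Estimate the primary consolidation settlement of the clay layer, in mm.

S_c ≈ 187 mm

Mid-depth of clay below the ground surface: z = 2.8 + 6.7/2 = 6.15 m.
Total vertical stress at mid-clay: σ_v = 17.8×2.8 + 16.1×3.35 = 103.78 kPa.
Pore pressure: u = 9.81×(6.15 − 0) = 60.332 kPa.
Initial effective stress: σ'_0 = σ_v − u = 103.78 − 60.332 = 43.448 kPa.
Stress increase at mid-clay by the 2:1 spreading method:
Δσ = qB/(B+z) = 111×4.1/(4.1+6.15) = 44.4 kPa
Final effective stress: σ'_f = σ'_0 + Δσ = 43.448 + 44.4 = 87.848 kPa.
Normally consolidated clay, so the full stress increment lies on the virgin compression line:
S_c = C_c·H/(1+e₀)·log₁₀(σ'_f/σ'_0) = 0.2×6.7/(1+1.19)×log₁₀(87.848/43.448)
    = 0.61187 × 0.30576 = 0.1871 m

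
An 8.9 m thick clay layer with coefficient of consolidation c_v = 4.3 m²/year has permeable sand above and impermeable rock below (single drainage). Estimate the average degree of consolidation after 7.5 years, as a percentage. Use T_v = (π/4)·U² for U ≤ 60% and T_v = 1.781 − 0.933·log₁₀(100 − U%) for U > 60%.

U ≈ 70.3 %

Drainage path length: H_d = H = 8.9 m (single drainage).
T_v = c_v·t/H_d² = 4.3×7.5/8.9² = 0.40715.
T_v = 0.40715 corresponds to the U > 60% branch:
U = 1 − 10^((1.781 − T_v)/0.933)/100 = 0.7032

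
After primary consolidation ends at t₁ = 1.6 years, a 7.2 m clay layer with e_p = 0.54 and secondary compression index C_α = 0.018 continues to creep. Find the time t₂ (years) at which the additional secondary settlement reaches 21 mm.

t₂ ≈ 2.84 years

S_s = C_α·H/(1+e_p)·log₁₀(t₂/t₁) ⇒ log₁₀(t₂/t₁) = S_s·(1+e_p)/(C_α·H).
log₁₀(t₂/t₁) = 0.021 × (1+0.54) / (0.018×7.2) = 0.2495
t₂ = t₁ × 10^0.2495 = 1.6 × 1.776 = 2.842 years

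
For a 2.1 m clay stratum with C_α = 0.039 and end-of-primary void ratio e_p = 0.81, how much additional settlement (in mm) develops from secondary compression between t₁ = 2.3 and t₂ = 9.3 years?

S_s ≈ 27.5 mm

Secondary compression: S_s = C_α·H/(1+e_p)·log₁₀(t₂/t₁)
S_s = 0.039×2.1/(1+0.81)×log₁₀(9.3/2.3)
    = 0.04525 × 0.6068 = 0.02745 m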